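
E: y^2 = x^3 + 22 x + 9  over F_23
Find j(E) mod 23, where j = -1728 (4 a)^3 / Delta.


Delta = -16(4 a^3 + 27 b^2) mod 23 = 9
-1728 * (4 a)^3 = -1728 * (4*22)^3 mod 23 = 8
j = 8 * 9^(-1) mod 23 = 6

j = 6 (mod 23)


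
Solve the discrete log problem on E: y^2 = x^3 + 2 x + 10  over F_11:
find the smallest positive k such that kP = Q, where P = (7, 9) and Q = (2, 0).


Enumerate multiples of P until we hit Q = (2, 0):
  1P = (7, 9)
  2P = (2, 0)
Match found at i = 2.

k = 2


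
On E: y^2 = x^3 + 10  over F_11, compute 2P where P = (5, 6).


Doubling: s = (3 x1^2 + a) / (2 y1)
s = (3*5^2 + 0) / (2*6) mod 11 = 9
x3 = s^2 - 2 x1 mod 11 = 9^2 - 2*5 = 5
y3 = s (x1 - x3) - y1 mod 11 = 9 * (5 - 5) - 6 = 5

2P = (5, 5)


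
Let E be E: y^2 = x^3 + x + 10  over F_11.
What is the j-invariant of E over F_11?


Delta = -16(4 a^3 + 27 b^2) mod 11 = 10
-1728 * (4 a)^3 = -1728 * (4*1)^3 mod 11 = 2
j = 2 * 10^(-1) mod 11 = 9

j = 9 (mod 11)


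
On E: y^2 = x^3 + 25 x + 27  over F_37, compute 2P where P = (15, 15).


k = 2 = 10_2 (binary, LSB first: 01)
Double-and-add from P = (15, 15):
  bit 0 = 0: acc unchanged = O
  bit 1 = 1: acc = O + (17, 0) = (17, 0)

2P = (17, 0)


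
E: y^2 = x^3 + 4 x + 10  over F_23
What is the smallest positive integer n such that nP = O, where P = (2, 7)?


Compute successive multiples of P until we hit O:
  1P = (2, 7)
  2P = (2, 16)
  3P = O

ord(P) = 3


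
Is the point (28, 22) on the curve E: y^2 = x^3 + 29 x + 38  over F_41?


Check whether y^2 = x^3 + 29 x + 38 (mod 41) for (x, y) = (28, 22).
LHS: y^2 = 22^2 mod 41 = 33
RHS: x^3 + 29 x + 38 = 28^3 + 29*28 + 38 mod 41 = 6
LHS != RHS

No, not on the curve


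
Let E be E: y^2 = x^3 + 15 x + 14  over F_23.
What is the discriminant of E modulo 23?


4 a^3 + 27 b^2 = 4*15^3 + 27*14^2 = 13500 + 5292 = 18792
Delta = -16 * (18792) = -300672
Delta mod 23 = 7

Delta = 7 (mod 23)


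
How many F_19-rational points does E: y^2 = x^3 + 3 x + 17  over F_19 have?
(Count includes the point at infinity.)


For each x in F_19, count y with y^2 = x^3 + 3 x + 17 mod 19:
  x = 0: RHS = 17, y in [6, 13]  -> 2 point(s)
  x = 4: RHS = 17, y in [6, 13]  -> 2 point(s)
  x = 5: RHS = 5, y in [9, 10]  -> 2 point(s)
  x = 6: RHS = 4, y in [2, 17]  -> 2 point(s)
  x = 7: RHS = 1, y in [1, 18]  -> 2 point(s)
  x = 13: RHS = 11, y in [7, 12]  -> 2 point(s)
  x = 15: RHS = 17, y in [6, 13]  -> 2 point(s)
  x = 16: RHS = 0, y in [0]  -> 1 point(s)
Affine points: 15. Add the point at infinity: total = 16.

#E(F_19) = 16


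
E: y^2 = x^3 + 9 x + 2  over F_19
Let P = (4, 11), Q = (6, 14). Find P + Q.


P != Q, so use the chord formula.
s = (y2 - y1) / (x2 - x1) = (3) / (2) mod 19 = 11
x3 = s^2 - x1 - x2 mod 19 = 11^2 - 4 - 6 = 16
y3 = s (x1 - x3) - y1 mod 19 = 11 * (4 - 16) - 11 = 9

P + Q = (16, 9)


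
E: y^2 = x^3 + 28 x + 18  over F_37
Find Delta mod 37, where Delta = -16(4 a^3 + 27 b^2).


4 a^3 + 27 b^2 = 4*28^3 + 27*18^2 = 87808 + 8748 = 96556
Delta = -16 * (96556) = -1544896
Delta mod 37 = 2

Delta = 2 (mod 37)


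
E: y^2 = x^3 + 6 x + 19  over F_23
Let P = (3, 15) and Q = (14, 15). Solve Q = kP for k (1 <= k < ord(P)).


Enumerate multiples of P until we hit Q = (14, 15):
  1P = (3, 15)
  2P = (12, 5)
  3P = (1, 16)
  4P = (2, 19)
  5P = (11, 17)
  6P = (22, 9)
  7P = (6, 15)
  8P = (14, 8)
  9P = (18, 5)
  10P = (5, 17)
  11P = (16, 18)
  12P = (8, 21)
  13P = (7, 17)
  14P = (19, 0)
  15P = (7, 6)
  16P = (8, 2)
  17P = (16, 5)
  18P = (5, 6)
  19P = (18, 18)
  20P = (14, 15)
Match found at i = 20.

k = 20


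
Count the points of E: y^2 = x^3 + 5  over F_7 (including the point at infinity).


For each x in F_7, count y with y^2 = x^3 + 0 x + 5 mod 7:
  x = 3: RHS = 4, y in [2, 5]  -> 2 point(s)
  x = 5: RHS = 4, y in [2, 5]  -> 2 point(s)
  x = 6: RHS = 4, y in [2, 5]  -> 2 point(s)
Affine points: 6. Add the point at infinity: total = 7.

#E(F_7) = 7


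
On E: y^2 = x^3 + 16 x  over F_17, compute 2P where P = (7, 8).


Doubling: s = (3 x1^2 + a) / (2 y1)
s = (3*7^2 + 16) / (2*8) mod 17 = 7
x3 = s^2 - 2 x1 mod 17 = 7^2 - 2*7 = 1
y3 = s (x1 - x3) - y1 mod 17 = 7 * (7 - 1) - 8 = 0

2P = (1, 0)


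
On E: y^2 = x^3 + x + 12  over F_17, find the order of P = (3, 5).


Compute successive multiples of P until we hit O:
  1P = (3, 5)
  2P = (10, 6)
  3P = (12, 1)
  4P = (15, 6)
  5P = (14, 4)
  6P = (9, 11)
  7P = (6, 9)
  8P = (6, 8)
  ... (continuing to 15P)
  15P = O

ord(P) = 15


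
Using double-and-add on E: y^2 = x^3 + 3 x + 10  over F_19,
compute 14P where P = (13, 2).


k = 14 = 1110_2 (binary, LSB first: 0111)
Double-and-add from P = (13, 2):
  bit 0 = 0: acc unchanged = O
  bit 1 = 1: acc = O + (9, 14) = (9, 14)
  bit 2 = 1: acc = (9, 14) + (5, 13) = (11, 14)
  bit 3 = 1: acc = (11, 14) + (18, 5) = (6, 4)

14P = (6, 4)


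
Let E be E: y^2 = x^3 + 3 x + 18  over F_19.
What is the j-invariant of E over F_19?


Delta = -16(4 a^3 + 27 b^2) mod 19 = 6
-1728 * (4 a)^3 = -1728 * (4*3)^3 mod 19 = 18
j = 18 * 6^(-1) mod 19 = 3

j = 3 (mod 19)


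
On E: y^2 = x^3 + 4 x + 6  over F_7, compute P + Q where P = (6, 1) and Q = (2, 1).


P != Q, so use the chord formula.
s = (y2 - y1) / (x2 - x1) = (0) / (3) mod 7 = 0
x3 = s^2 - x1 - x2 mod 7 = 0^2 - 6 - 2 = 6
y3 = s (x1 - x3) - y1 mod 7 = 0 * (6 - 6) - 1 = 6

P + Q = (6, 6)


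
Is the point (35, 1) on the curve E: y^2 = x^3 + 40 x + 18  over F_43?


Check whether y^2 = x^3 + 40 x + 18 (mod 43) for (x, y) = (35, 1).
LHS: y^2 = 1^2 mod 43 = 1
RHS: x^3 + 40 x + 18 = 35^3 + 40*35 + 18 mod 43 = 3
LHS != RHS

No, not on the curve


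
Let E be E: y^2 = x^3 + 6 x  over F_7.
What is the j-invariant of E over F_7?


Delta = -16(4 a^3 + 27 b^2) mod 7 = 1
-1728 * (4 a)^3 = -1728 * (4*6)^3 mod 7 = 6
j = 6 * 1^(-1) mod 7 = 6

j = 6 (mod 7)


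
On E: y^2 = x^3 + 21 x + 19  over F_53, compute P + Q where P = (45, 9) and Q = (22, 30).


P != Q, so use the chord formula.
s = (y2 - y1) / (x2 - x1) = (21) / (30) mod 53 = 6
x3 = s^2 - x1 - x2 mod 53 = 6^2 - 45 - 22 = 22
y3 = s (x1 - x3) - y1 mod 53 = 6 * (45 - 22) - 9 = 23

P + Q = (22, 23)


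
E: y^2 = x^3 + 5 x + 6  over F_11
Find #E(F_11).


For each x in F_11, count y with y^2 = x^3 + 5 x + 6 mod 11:
  x = 1: RHS = 1, y in [1, 10]  -> 2 point(s)
  x = 3: RHS = 4, y in [2, 9]  -> 2 point(s)
  x = 10: RHS = 0, y in [0]  -> 1 point(s)
Affine points: 5. Add the point at infinity: total = 6.

#E(F_11) = 6


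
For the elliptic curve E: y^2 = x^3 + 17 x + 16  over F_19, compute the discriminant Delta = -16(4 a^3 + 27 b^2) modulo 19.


4 a^3 + 27 b^2 = 4*17^3 + 27*16^2 = 19652 + 6912 = 26564
Delta = -16 * (26564) = -425024
Delta mod 19 = 6

Delta = 6 (mod 19)


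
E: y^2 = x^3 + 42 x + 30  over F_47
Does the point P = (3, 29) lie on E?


Check whether y^2 = x^3 + 42 x + 30 (mod 47) for (x, y) = (3, 29).
LHS: y^2 = 29^2 mod 47 = 42
RHS: x^3 + 42 x + 30 = 3^3 + 42*3 + 30 mod 47 = 42
LHS = RHS

Yes, on the curve


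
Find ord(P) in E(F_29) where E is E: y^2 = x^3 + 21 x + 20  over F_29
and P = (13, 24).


Compute successive multiples of P until we hit O:
  1P = (13, 24)
  2P = (8, 2)
  3P = (3, 20)
  4P = (12, 17)
  5P = (24, 15)
  6P = (14, 19)
  7P = (27, 17)
  8P = (11, 4)
  ... (continuing to 33P)
  33P = O

ord(P) = 33


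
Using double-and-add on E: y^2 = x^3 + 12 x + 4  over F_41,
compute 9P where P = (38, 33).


k = 9 = 1001_2 (binary, LSB first: 1001)
Double-and-add from P = (38, 33):
  bit 0 = 1: acc = O + (38, 33) = (38, 33)
  bit 1 = 0: acc unchanged = (38, 33)
  bit 2 = 0: acc unchanged = (38, 33)
  bit 3 = 1: acc = (38, 33) + (17, 18) = (25, 29)

9P = (25, 29)


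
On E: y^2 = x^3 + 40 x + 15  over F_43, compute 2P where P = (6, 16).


Doubling: s = (3 x1^2 + a) / (2 y1)
s = (3*6^2 + 40) / (2*16) mod 43 = 10
x3 = s^2 - 2 x1 mod 43 = 10^2 - 2*6 = 2
y3 = s (x1 - x3) - y1 mod 43 = 10 * (6 - 2) - 16 = 24

2P = (2, 24)


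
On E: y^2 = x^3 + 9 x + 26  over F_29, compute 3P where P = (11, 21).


k = 3 = 11_2 (binary, LSB first: 11)
Double-and-add from P = (11, 21):
  bit 0 = 1: acc = O + (11, 21) = (11, 21)
  bit 1 = 1: acc = (11, 21) + (2, 9) = (21, 14)

3P = (21, 14)


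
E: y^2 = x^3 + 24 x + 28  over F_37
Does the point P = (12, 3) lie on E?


Check whether y^2 = x^3 + 24 x + 28 (mod 37) for (x, y) = (12, 3).
LHS: y^2 = 3^2 mod 37 = 9
RHS: x^3 + 24 x + 28 = 12^3 + 24*12 + 28 mod 37 = 9
LHS = RHS

Yes, on the curve


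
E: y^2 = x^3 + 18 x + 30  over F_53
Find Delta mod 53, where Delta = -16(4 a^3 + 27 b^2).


4 a^3 + 27 b^2 = 4*18^3 + 27*30^2 = 23328 + 24300 = 47628
Delta = -16 * (47628) = -762048
Delta mod 53 = 39

Delta = 39 (mod 53)


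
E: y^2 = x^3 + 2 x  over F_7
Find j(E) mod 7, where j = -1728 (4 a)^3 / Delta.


Delta = -16(4 a^3 + 27 b^2) mod 7 = 6
-1728 * (4 a)^3 = -1728 * (4*2)^3 mod 7 = 1
j = 1 * 6^(-1) mod 7 = 6

j = 6 (mod 7)


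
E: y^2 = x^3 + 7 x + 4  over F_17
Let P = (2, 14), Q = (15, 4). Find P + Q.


P != Q, so use the chord formula.
s = (y2 - y1) / (x2 - x1) = (7) / (13) mod 17 = 11
x3 = s^2 - x1 - x2 mod 17 = 11^2 - 2 - 15 = 2
y3 = s (x1 - x3) - y1 mod 17 = 11 * (2 - 2) - 14 = 3

P + Q = (2, 3)


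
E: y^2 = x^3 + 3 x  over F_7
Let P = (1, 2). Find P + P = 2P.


Doubling: s = (3 x1^2 + a) / (2 y1)
s = (3*1^2 + 3) / (2*2) mod 7 = 5
x3 = s^2 - 2 x1 mod 7 = 5^2 - 2*1 = 2
y3 = s (x1 - x3) - y1 mod 7 = 5 * (1 - 2) - 2 = 0

2P = (2, 0)


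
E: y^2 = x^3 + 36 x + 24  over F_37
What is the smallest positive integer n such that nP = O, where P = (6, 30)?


Compute successive multiples of P until we hit O:
  1P = (6, 30)
  2P = (13, 5)
  3P = (30, 24)
  4P = (8, 26)
  5P = (27, 12)
  6P = (7, 29)
  7P = (25, 26)
  8P = (33, 1)
  ... (continuing to 24P)
  24P = O

ord(P) = 24


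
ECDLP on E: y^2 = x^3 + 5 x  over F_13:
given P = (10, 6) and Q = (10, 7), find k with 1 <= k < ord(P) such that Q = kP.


Enumerate multiples of P until we hit Q = (10, 7):
  1P = (10, 6)
  2P = (3, 4)
  3P = (3, 9)
  4P = (10, 7)
Match found at i = 4.

k = 4


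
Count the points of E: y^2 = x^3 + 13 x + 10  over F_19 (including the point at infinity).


For each x in F_19, count y with y^2 = x^3 + 13 x + 10 mod 19:
  x = 1: RHS = 5, y in [9, 10]  -> 2 point(s)
  x = 2: RHS = 6, y in [5, 14]  -> 2 point(s)
  x = 3: RHS = 0, y in [0]  -> 1 point(s)
  x = 6: RHS = 0, y in [0]  -> 1 point(s)
  x = 7: RHS = 7, y in [8, 11]  -> 2 point(s)
  x = 9: RHS = 1, y in [1, 18]  -> 2 point(s)
  x = 10: RHS = 0, y in [0]  -> 1 point(s)
  x = 13: RHS = 1, y in [1, 18]  -> 2 point(s)
  x = 16: RHS = 1, y in [1, 18]  -> 2 point(s)
Affine points: 15. Add the point at infinity: total = 16.

#E(F_19) = 16


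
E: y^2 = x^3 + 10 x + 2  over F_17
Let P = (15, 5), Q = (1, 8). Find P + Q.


P != Q, so use the chord formula.
s = (y2 - y1) / (x2 - x1) = (3) / (3) mod 17 = 1
x3 = s^2 - x1 - x2 mod 17 = 1^2 - 15 - 1 = 2
y3 = s (x1 - x3) - y1 mod 17 = 1 * (15 - 2) - 5 = 8

P + Q = (2, 8)


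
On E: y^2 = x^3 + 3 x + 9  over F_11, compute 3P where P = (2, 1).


k = 3 = 11_2 (binary, LSB first: 11)
Double-and-add from P = (2, 1):
  bit 0 = 1: acc = O + (2, 1) = (2, 1)
  bit 1 = 1: acc = (2, 1) + (0, 3) = (10, 7)

3P = (10, 7)


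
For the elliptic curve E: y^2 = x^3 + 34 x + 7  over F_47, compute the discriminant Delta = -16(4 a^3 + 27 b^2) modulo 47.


4 a^3 + 27 b^2 = 4*34^3 + 27*7^2 = 157216 + 1323 = 158539
Delta = -16 * (158539) = -2536624
Delta mod 47 = 13

Delta = 13 (mod 47)


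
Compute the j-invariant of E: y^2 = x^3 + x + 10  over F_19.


Delta = -16(4 a^3 + 27 b^2) mod 19 = 18
-1728 * (4 a)^3 = -1728 * (4*1)^3 mod 19 = 7
j = 7 * 18^(-1) mod 19 = 12

j = 12 (mod 19)


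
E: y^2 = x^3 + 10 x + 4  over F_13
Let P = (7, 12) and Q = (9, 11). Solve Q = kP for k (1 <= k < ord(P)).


Enumerate multiples of P until we hit Q = (9, 11):
  1P = (7, 12)
  2P = (9, 2)
  3P = (9, 11)
Match found at i = 3.

k = 3


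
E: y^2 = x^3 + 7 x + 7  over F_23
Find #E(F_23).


For each x in F_23, count y with y^2 = x^3 + 7 x + 7 mod 23:
  x = 2: RHS = 6, y in [11, 12]  -> 2 point(s)
  x = 3: RHS = 9, y in [3, 20]  -> 2 point(s)
  x = 5: RHS = 6, y in [11, 12]  -> 2 point(s)
  x = 6: RHS = 12, y in [9, 14]  -> 2 point(s)
  x = 7: RHS = 8, y in [10, 13]  -> 2 point(s)
  x = 8: RHS = 0, y in [0]  -> 1 point(s)
  x = 11: RHS = 12, y in [9, 14]  -> 2 point(s)
  x = 12: RHS = 2, y in [5, 18]  -> 2 point(s)
  x = 13: RHS = 18, y in [8, 15]  -> 2 point(s)
  x = 16: RHS = 6, y in [11, 12]  -> 2 point(s)
  x = 17: RHS = 2, y in [5, 18]  -> 2 point(s)
  x = 18: RHS = 8, y in [10, 13]  -> 2 point(s)
  x = 21: RHS = 8, y in [10, 13]  -> 2 point(s)
Affine points: 25. Add the point at infinity: total = 26.

#E(F_23) = 26


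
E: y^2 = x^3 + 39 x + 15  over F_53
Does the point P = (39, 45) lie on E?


Check whether y^2 = x^3 + 39 x + 15 (mod 53) for (x, y) = (39, 45).
LHS: y^2 = 45^2 mod 53 = 11
RHS: x^3 + 39 x + 15 = 39^3 + 39*39 + 15 mod 53 = 11
LHS = RHS

Yes, on the curve


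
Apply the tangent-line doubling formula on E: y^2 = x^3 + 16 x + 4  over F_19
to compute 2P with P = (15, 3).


Doubling: s = (3 x1^2 + a) / (2 y1)
s = (3*15^2 + 16) / (2*3) mod 19 = 17
x3 = s^2 - 2 x1 mod 19 = 17^2 - 2*15 = 12
y3 = s (x1 - x3) - y1 mod 19 = 17 * (15 - 12) - 3 = 10

2P = (12, 10)


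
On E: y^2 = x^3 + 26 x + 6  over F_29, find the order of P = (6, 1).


Compute successive multiples of P until we hit O:
  1P = (6, 1)
  2P = (11, 12)
  3P = (18, 19)
  4P = (0, 8)
  5P = (1, 27)
  6P = (27, 27)
  7P = (12, 4)
  8P = (4, 0)
  ... (continuing to 16P)
  16P = O

ord(P) = 16


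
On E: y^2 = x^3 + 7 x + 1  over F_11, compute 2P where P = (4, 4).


Doubling: s = (3 x1^2 + a) / (2 y1)
s = (3*4^2 + 7) / (2*4) mod 11 = 0
x3 = s^2 - 2 x1 mod 11 = 0^2 - 2*4 = 3
y3 = s (x1 - x3) - y1 mod 11 = 0 * (4 - 3) - 4 = 7

2P = (3, 7)


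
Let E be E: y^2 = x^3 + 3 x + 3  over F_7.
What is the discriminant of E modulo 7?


4 a^3 + 27 b^2 = 4*3^3 + 27*3^2 = 108 + 243 = 351
Delta = -16 * (351) = -5616
Delta mod 7 = 5

Delta = 5 (mod 7)


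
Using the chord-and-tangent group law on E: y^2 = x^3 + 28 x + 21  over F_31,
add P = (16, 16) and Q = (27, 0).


P != Q, so use the chord formula.
s = (y2 - y1) / (x2 - x1) = (15) / (11) mod 31 = 7
x3 = s^2 - x1 - x2 mod 31 = 7^2 - 16 - 27 = 6
y3 = s (x1 - x3) - y1 mod 31 = 7 * (16 - 6) - 16 = 23

P + Q = (6, 23)


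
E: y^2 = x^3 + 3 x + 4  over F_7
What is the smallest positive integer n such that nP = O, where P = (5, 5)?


Compute successive multiples of P until we hit O:
  1P = (5, 5)
  2P = (1, 1)
  3P = (2, 5)
  4P = (0, 2)
  5P = (6, 0)
  6P = (0, 5)
  7P = (2, 2)
  8P = (1, 6)
  ... (continuing to 10P)
  10P = O

ord(P) = 10


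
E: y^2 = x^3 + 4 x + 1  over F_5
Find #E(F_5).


For each x in F_5, count y with y^2 = x^3 + 4 x + 1 mod 5:
  x = 0: RHS = 1, y in [1, 4]  -> 2 point(s)
  x = 1: RHS = 1, y in [1, 4]  -> 2 point(s)
  x = 3: RHS = 0, y in [0]  -> 1 point(s)
  x = 4: RHS = 1, y in [1, 4]  -> 2 point(s)
Affine points: 7. Add the point at infinity: total = 8.

#E(F_5) = 8


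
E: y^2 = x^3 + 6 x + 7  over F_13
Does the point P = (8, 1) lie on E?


Check whether y^2 = x^3 + 6 x + 7 (mod 13) for (x, y) = (8, 1).
LHS: y^2 = 1^2 mod 13 = 1
RHS: x^3 + 6 x + 7 = 8^3 + 6*8 + 7 mod 13 = 8
LHS != RHS

No, not on the curve


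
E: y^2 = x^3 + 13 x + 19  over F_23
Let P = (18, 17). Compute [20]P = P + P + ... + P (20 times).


k = 20 = 10100_2 (binary, LSB first: 00101)
Double-and-add from P = (18, 17):
  bit 0 = 0: acc unchanged = O
  bit 1 = 0: acc unchanged = O
  bit 2 = 1: acc = O + (15, 1) = (15, 1)
  bit 3 = 0: acc unchanged = (15, 1)
  bit 4 = 1: acc = (15, 1) + (21, 10) = (18, 6)

20P = (18, 6)


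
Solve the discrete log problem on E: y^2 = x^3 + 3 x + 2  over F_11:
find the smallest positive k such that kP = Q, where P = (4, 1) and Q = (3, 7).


Enumerate multiples of P until we hit Q = (3, 7):
  1P = (4, 1)
  2P = (7, 5)
  3P = (3, 4)
  4P = (2, 4)
  5P = (10, 8)
  6P = (6, 4)
  7P = (6, 7)
  8P = (10, 3)
  9P = (2, 7)
  10P = (3, 7)
Match found at i = 10.

k = 10


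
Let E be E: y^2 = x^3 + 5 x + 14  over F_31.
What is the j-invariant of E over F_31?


Delta = -16(4 a^3 + 27 b^2) mod 31 = 18
-1728 * (4 a)^3 = -1728 * (4*5)^3 mod 31 = 16
j = 16 * 18^(-1) mod 31 = 25

j = 25 (mod 31)


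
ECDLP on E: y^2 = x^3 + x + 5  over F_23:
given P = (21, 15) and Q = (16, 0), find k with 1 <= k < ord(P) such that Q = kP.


Enumerate multiples of P until we hit Q = (16, 0):
  1P = (21, 15)
  2P = (22, 16)
  3P = (4, 2)
  4P = (11, 17)
  5P = (3, 9)
  6P = (17, 17)
  7P = (14, 16)
  8P = (19, 11)
  9P = (10, 7)
  10P = (18, 6)
  11P = (16, 0)
Match found at i = 11.

k = 11


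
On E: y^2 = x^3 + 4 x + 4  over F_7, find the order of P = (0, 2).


Compute successive multiples of P until we hit O:
  1P = (0, 2)
  2P = (1, 4)
  3P = (3, 6)
  4P = (5, 3)
  5P = (4, 0)
  6P = (5, 4)
  7P = (3, 1)
  8P = (1, 3)
  ... (continuing to 10P)
  10P = O

ord(P) = 10


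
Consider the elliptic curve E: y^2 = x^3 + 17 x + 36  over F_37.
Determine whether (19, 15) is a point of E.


Check whether y^2 = x^3 + 17 x + 36 (mod 37) for (x, y) = (19, 15).
LHS: y^2 = 15^2 mod 37 = 3
RHS: x^3 + 17 x + 36 = 19^3 + 17*19 + 36 mod 37 = 3
LHS = RHS

Yes, on the curve


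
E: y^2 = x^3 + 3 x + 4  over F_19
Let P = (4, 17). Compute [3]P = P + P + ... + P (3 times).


k = 3 = 11_2 (binary, LSB first: 11)
Double-and-add from P = (4, 17):
  bit 0 = 1: acc = O + (4, 17) = (4, 17)
  bit 1 = 1: acc = (4, 17) + (18, 0) = (4, 2)

3P = (4, 2)


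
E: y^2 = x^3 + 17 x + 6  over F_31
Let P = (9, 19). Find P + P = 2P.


Doubling: s = (3 x1^2 + a) / (2 y1)
s = (3*9^2 + 17) / (2*19) mod 31 = 15
x3 = s^2 - 2 x1 mod 31 = 15^2 - 2*9 = 21
y3 = s (x1 - x3) - y1 mod 31 = 15 * (9 - 21) - 19 = 18

2P = (21, 18)


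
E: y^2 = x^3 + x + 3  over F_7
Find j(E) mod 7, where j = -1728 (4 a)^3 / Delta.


Delta = -16(4 a^3 + 27 b^2) mod 7 = 3
-1728 * (4 a)^3 = -1728 * (4*1)^3 mod 7 = 1
j = 1 * 3^(-1) mod 7 = 5

j = 5 (mod 7)


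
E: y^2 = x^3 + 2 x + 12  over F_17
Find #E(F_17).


For each x in F_17, count y with y^2 = x^3 + 2 x + 12 mod 17:
  x = 1: RHS = 15, y in [7, 10]  -> 2 point(s)
  x = 4: RHS = 16, y in [4, 13]  -> 2 point(s)
  x = 6: RHS = 2, y in [6, 11]  -> 2 point(s)
  x = 8: RHS = 13, y in [8, 9]  -> 2 point(s)
  x = 12: RHS = 13, y in [8, 9]  -> 2 point(s)
  x = 13: RHS = 8, y in [5, 12]  -> 2 point(s)
  x = 14: RHS = 13, y in [8, 9]  -> 2 point(s)
  x = 15: RHS = 0, y in [0]  -> 1 point(s)
  x = 16: RHS = 9, y in [3, 14]  -> 2 point(s)
Affine points: 17. Add the point at infinity: total = 18.

#E(F_17) = 18


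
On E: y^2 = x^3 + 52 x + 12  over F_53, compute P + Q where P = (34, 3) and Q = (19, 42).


P != Q, so use the chord formula.
s = (y2 - y1) / (x2 - x1) = (39) / (38) mod 53 = 8
x3 = s^2 - x1 - x2 mod 53 = 8^2 - 34 - 19 = 11
y3 = s (x1 - x3) - y1 mod 53 = 8 * (34 - 11) - 3 = 22

P + Q = (11, 22)


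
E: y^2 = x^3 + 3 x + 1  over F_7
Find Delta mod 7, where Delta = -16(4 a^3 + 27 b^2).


4 a^3 + 27 b^2 = 4*3^3 + 27*1^2 = 108 + 27 = 135
Delta = -16 * (135) = -2160
Delta mod 7 = 3

Delta = 3 (mod 7)


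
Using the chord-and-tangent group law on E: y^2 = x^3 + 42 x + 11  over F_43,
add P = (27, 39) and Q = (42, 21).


P != Q, so use the chord formula.
s = (y2 - y1) / (x2 - x1) = (25) / (15) mod 43 = 16
x3 = s^2 - x1 - x2 mod 43 = 16^2 - 27 - 42 = 15
y3 = s (x1 - x3) - y1 mod 43 = 16 * (27 - 15) - 39 = 24

P + Q = (15, 24)


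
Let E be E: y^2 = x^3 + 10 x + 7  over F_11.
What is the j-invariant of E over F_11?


Delta = -16(4 a^3 + 27 b^2) mod 11 = 5
-1728 * (4 a)^3 = -1728 * (4*10)^3 mod 11 = 9
j = 9 * 5^(-1) mod 11 = 4

j = 4 (mod 11)


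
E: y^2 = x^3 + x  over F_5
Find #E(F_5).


For each x in F_5, count y with y^2 = x^3 + 1 x + 0 mod 5:
  x = 0: RHS = 0, y in [0]  -> 1 point(s)
  x = 2: RHS = 0, y in [0]  -> 1 point(s)
  x = 3: RHS = 0, y in [0]  -> 1 point(s)
Affine points: 3. Add the point at infinity: total = 4.

#E(F_5) = 4


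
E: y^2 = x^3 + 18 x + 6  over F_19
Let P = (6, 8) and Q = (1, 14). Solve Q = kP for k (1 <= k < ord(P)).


Enumerate multiples of P until we hit Q = (1, 14):
  1P = (6, 8)
  2P = (4, 3)
  3P = (1, 14)
Match found at i = 3.

k = 3


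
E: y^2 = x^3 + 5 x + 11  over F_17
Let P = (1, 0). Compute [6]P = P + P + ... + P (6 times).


k = 6 = 110_2 (binary, LSB first: 011)
Double-and-add from P = (1, 0):
  bit 0 = 0: acc unchanged = O
  bit 1 = 1: acc = O + O = O
  bit 2 = 1: acc = O + O = O

6P = O


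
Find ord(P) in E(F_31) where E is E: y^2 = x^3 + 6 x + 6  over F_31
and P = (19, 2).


Compute successive multiples of P until we hit O:
  1P = (19, 2)
  2P = (25, 23)
  3P = (7, 9)
  4P = (9, 18)
  5P = (13, 7)
  6P = (4, 1)
  7P = (12, 15)
  8P = (18, 5)
  ... (continuing to 30P)
  30P = O

ord(P) = 30


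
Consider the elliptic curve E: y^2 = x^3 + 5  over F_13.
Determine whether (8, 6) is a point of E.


Check whether y^2 = x^3 + 0 x + 5 (mod 13) for (x, y) = (8, 6).
LHS: y^2 = 6^2 mod 13 = 10
RHS: x^3 + 0 x + 5 = 8^3 + 0*8 + 5 mod 13 = 10
LHS = RHS

Yes, on the curve


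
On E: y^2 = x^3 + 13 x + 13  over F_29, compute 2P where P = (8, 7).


Doubling: s = (3 x1^2 + a) / (2 y1)
s = (3*8^2 + 13) / (2*7) mod 29 = 25
x3 = s^2 - 2 x1 mod 29 = 25^2 - 2*8 = 0
y3 = s (x1 - x3) - y1 mod 29 = 25 * (8 - 0) - 7 = 19

2P = (0, 19)


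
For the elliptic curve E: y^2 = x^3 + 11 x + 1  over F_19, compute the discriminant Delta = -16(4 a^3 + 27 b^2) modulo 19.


4 a^3 + 27 b^2 = 4*11^3 + 27*1^2 = 5324 + 27 = 5351
Delta = -16 * (5351) = -85616
Delta mod 19 = 17

Delta = 17 (mod 19)


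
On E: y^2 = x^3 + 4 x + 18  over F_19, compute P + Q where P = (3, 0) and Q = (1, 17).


P != Q, so use the chord formula.
s = (y2 - y1) / (x2 - x1) = (17) / (17) mod 19 = 1
x3 = s^2 - x1 - x2 mod 19 = 1^2 - 3 - 1 = 16
y3 = s (x1 - x3) - y1 mod 19 = 1 * (3 - 16) - 0 = 6

P + Q = (16, 6)


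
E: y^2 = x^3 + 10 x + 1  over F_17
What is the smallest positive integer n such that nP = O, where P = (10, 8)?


Compute successive multiples of P until we hit O:
  1P = (10, 8)
  2P = (13, 4)
  3P = (9, 2)
  4P = (0, 1)
  5P = (8, 7)
  6P = (12, 8)
  7P = (12, 9)
  8P = (8, 10)
  ... (continuing to 13P)
  13P = O

ord(P) = 13


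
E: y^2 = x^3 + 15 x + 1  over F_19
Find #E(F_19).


For each x in F_19, count y with y^2 = x^3 + 15 x + 1 mod 19:
  x = 0: RHS = 1, y in [1, 18]  -> 2 point(s)
  x = 1: RHS = 17, y in [6, 13]  -> 2 point(s)
  x = 2: RHS = 1, y in [1, 18]  -> 2 point(s)
  x = 3: RHS = 16, y in [4, 15]  -> 2 point(s)
  x = 4: RHS = 11, y in [7, 12]  -> 2 point(s)
  x = 5: RHS = 11, y in [7, 12]  -> 2 point(s)
  x = 8: RHS = 6, y in [5, 14]  -> 2 point(s)
  x = 10: RHS = 11, y in [7, 12]  -> 2 point(s)
  x = 12: RHS = 9, y in [3, 16]  -> 2 point(s)
  x = 16: RHS = 5, y in [9, 10]  -> 2 point(s)
  x = 17: RHS = 1, y in [1, 18]  -> 2 point(s)
  x = 18: RHS = 4, y in [2, 17]  -> 2 point(s)
Affine points: 24. Add the point at infinity: total = 25.

#E(F_19) = 25


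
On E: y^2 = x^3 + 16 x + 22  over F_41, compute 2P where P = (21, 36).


Doubling: s = (3 x1^2 + a) / (2 y1)
s = (3*21^2 + 16) / (2*36) mod 41 = 26
x3 = s^2 - 2 x1 mod 41 = 26^2 - 2*21 = 19
y3 = s (x1 - x3) - y1 mod 41 = 26 * (21 - 19) - 36 = 16

2P = (19, 16)


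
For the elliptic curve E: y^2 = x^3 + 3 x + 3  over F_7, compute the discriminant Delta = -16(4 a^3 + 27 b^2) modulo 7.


4 a^3 + 27 b^2 = 4*3^3 + 27*3^2 = 108 + 243 = 351
Delta = -16 * (351) = -5616
Delta mod 7 = 5

Delta = 5 (mod 7)


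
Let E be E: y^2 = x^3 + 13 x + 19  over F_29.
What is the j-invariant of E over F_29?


Delta = -16(4 a^3 + 27 b^2) mod 29 = 23
-1728 * (4 a)^3 = -1728 * (4*13)^3 mod 29 = 18
j = 18 * 23^(-1) mod 29 = 26

j = 26 (mod 29)


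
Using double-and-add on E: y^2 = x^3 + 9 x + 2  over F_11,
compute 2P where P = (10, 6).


k = 2 = 10_2 (binary, LSB first: 01)
Double-and-add from P = (10, 6):
  bit 0 = 0: acc unchanged = O
  bit 1 = 1: acc = O + (3, 1) = (3, 1)

2P = (3, 1)


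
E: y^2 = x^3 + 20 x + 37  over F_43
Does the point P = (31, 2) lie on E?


Check whether y^2 = x^3 + 20 x + 37 (mod 43) for (x, y) = (31, 2).
LHS: y^2 = 2^2 mod 43 = 4
RHS: x^3 + 20 x + 37 = 31^3 + 20*31 + 37 mod 43 = 4
LHS = RHS

Yes, on the curve


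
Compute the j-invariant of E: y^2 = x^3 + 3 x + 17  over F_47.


Delta = -16(4 a^3 + 27 b^2) mod 47 = 42
-1728 * (4 a)^3 = -1728 * (4*3)^3 mod 47 = 20
j = 20 * 42^(-1) mod 47 = 43

j = 43 (mod 47)


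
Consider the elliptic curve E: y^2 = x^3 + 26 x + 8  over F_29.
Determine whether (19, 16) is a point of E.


Check whether y^2 = x^3 + 26 x + 8 (mod 29) for (x, y) = (19, 16).
LHS: y^2 = 16^2 mod 29 = 24
RHS: x^3 + 26 x + 8 = 19^3 + 26*19 + 8 mod 29 = 24
LHS = RHS

Yes, on the curve


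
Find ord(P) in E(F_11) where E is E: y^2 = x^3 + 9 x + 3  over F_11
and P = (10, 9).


Compute successive multiples of P until we hit O:
  1P = (10, 9)
  2P = (0, 5)
  3P = (6, 8)
  4P = (4, 9)
  5P = (8, 2)
  6P = (8, 9)
  7P = (4, 2)
  8P = (6, 3)
  ... (continuing to 11P)
  11P = O

ord(P) = 11


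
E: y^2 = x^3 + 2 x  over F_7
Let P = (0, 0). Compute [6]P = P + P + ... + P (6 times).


k = 6 = 110_2 (binary, LSB first: 011)
Double-and-add from P = (0, 0):
  bit 0 = 0: acc unchanged = O
  bit 1 = 1: acc = O + O = O
  bit 2 = 1: acc = O + O = O

6P = O


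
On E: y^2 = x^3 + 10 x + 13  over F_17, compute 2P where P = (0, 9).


Doubling: s = (3 x1^2 + a) / (2 y1)
s = (3*0^2 + 10) / (2*9) mod 17 = 10
x3 = s^2 - 2 x1 mod 17 = 10^2 - 2*0 = 15
y3 = s (x1 - x3) - y1 mod 17 = 10 * (0 - 15) - 9 = 11

2P = (15, 11)


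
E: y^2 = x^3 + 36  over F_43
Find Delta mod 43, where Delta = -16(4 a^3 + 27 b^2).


4 a^3 + 27 b^2 = 4*0^3 + 27*36^2 = 0 + 34992 = 34992
Delta = -16 * (34992) = -559872
Delta mod 43 = 31

Delta = 31 (mod 43)


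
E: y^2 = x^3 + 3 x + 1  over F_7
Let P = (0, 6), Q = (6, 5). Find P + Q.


P != Q, so use the chord formula.
s = (y2 - y1) / (x2 - x1) = (6) / (6) mod 7 = 1
x3 = s^2 - x1 - x2 mod 7 = 1^2 - 0 - 6 = 2
y3 = s (x1 - x3) - y1 mod 7 = 1 * (0 - 2) - 6 = 6

P + Q = (2, 6)


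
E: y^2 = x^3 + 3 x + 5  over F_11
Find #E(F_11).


For each x in F_11, count y with y^2 = x^3 + 3 x + 5 mod 11:
  x = 0: RHS = 5, y in [4, 7]  -> 2 point(s)
  x = 1: RHS = 9, y in [3, 8]  -> 2 point(s)
  x = 4: RHS = 4, y in [2, 9]  -> 2 point(s)
  x = 10: RHS = 1, y in [1, 10]  -> 2 point(s)
Affine points: 8. Add the point at infinity: total = 9.

#E(F_11) = 9


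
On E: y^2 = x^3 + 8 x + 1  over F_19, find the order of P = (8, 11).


Compute successive multiples of P until we hit O:
  1P = (8, 11)
  2P = (12, 1)
  3P = (10, 13)
  4P = (2, 14)
  5P = (14, 11)
  6P = (16, 8)
  7P = (18, 7)
  8P = (0, 1)
  ... (continuing to 22P)
  22P = O

ord(P) = 22


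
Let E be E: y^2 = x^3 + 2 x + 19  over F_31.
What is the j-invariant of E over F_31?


Delta = -16(4 a^3 + 27 b^2) mod 31 = 24
-1728 * (4 a)^3 = -1728 * (4*2)^3 mod 31 = 4
j = 4 * 24^(-1) mod 31 = 26

j = 26 (mod 31)


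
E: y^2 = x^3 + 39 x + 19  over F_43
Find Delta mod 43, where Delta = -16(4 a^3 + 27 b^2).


4 a^3 + 27 b^2 = 4*39^3 + 27*19^2 = 237276 + 9747 = 247023
Delta = -16 * (247023) = -3952368
Delta mod 43 = 20

Delta = 20 (mod 43)


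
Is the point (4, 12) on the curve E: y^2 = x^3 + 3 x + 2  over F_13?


Check whether y^2 = x^3 + 3 x + 2 (mod 13) for (x, y) = (4, 12).
LHS: y^2 = 12^2 mod 13 = 1
RHS: x^3 + 3 x + 2 = 4^3 + 3*4 + 2 mod 13 = 0
LHS != RHS

No, not on the curve


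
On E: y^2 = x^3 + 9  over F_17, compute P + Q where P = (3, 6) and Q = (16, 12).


P != Q, so use the chord formula.
s = (y2 - y1) / (x2 - x1) = (6) / (13) mod 17 = 7
x3 = s^2 - x1 - x2 mod 17 = 7^2 - 3 - 16 = 13
y3 = s (x1 - x3) - y1 mod 17 = 7 * (3 - 13) - 6 = 9

P + Q = (13, 9)


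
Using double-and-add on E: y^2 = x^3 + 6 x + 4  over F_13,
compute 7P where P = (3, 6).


k = 7 = 111_2 (binary, LSB first: 111)
Double-and-add from P = (3, 6):
  bit 0 = 1: acc = O + (3, 6) = (3, 6)
  bit 1 = 1: acc = (3, 6) + (4, 1) = (5, 4)
  bit 2 = 1: acc = (5, 4) + (6, 10) = (12, 6)

7P = (12, 6)


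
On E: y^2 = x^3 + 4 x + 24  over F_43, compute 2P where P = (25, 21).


Doubling: s = (3 x1^2 + a) / (2 y1)
s = (3*25^2 + 4) / (2*21) mod 43 = 13
x3 = s^2 - 2 x1 mod 43 = 13^2 - 2*25 = 33
y3 = s (x1 - x3) - y1 mod 43 = 13 * (25 - 33) - 21 = 4

2P = (33, 4)


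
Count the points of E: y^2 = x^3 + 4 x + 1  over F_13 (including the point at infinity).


For each x in F_13, count y with y^2 = x^3 + 4 x + 1 mod 13:
  x = 0: RHS = 1, y in [1, 12]  -> 2 point(s)
  x = 2: RHS = 4, y in [2, 11]  -> 2 point(s)
  x = 3: RHS = 1, y in [1, 12]  -> 2 point(s)
  x = 4: RHS = 3, y in [4, 9]  -> 2 point(s)
  x = 5: RHS = 3, y in [4, 9]  -> 2 point(s)
  x = 8: RHS = 12, y in [5, 8]  -> 2 point(s)
  x = 9: RHS = 12, y in [5, 8]  -> 2 point(s)
  x = 10: RHS = 1, y in [1, 12]  -> 2 point(s)
  x = 12: RHS = 9, y in [3, 10]  -> 2 point(s)
Affine points: 18. Add the point at infinity: total = 19.

#E(F_13) = 19


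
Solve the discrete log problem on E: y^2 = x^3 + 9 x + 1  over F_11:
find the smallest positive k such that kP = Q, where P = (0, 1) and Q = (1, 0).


Enumerate multiples of P until we hit Q = (1, 0):
  1P = (0, 1)
  2P = (1, 0)
Match found at i = 2.

k = 2


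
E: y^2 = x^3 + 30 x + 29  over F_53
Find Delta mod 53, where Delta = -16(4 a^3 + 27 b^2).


4 a^3 + 27 b^2 = 4*30^3 + 27*29^2 = 108000 + 22707 = 130707
Delta = -16 * (130707) = -2091312
Delta mod 53 = 15

Delta = 15 (mod 53)


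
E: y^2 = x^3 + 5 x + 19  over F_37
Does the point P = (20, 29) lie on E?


Check whether y^2 = x^3 + 5 x + 19 (mod 37) for (x, y) = (20, 29).
LHS: y^2 = 29^2 mod 37 = 27
RHS: x^3 + 5 x + 19 = 20^3 + 5*20 + 19 mod 37 = 16
LHS != RHS

No, not on the curve


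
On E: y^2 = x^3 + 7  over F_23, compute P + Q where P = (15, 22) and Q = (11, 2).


P != Q, so use the chord formula.
s = (y2 - y1) / (x2 - x1) = (3) / (19) mod 23 = 5
x3 = s^2 - x1 - x2 mod 23 = 5^2 - 15 - 11 = 22
y3 = s (x1 - x3) - y1 mod 23 = 5 * (15 - 22) - 22 = 12

P + Q = (22, 12)


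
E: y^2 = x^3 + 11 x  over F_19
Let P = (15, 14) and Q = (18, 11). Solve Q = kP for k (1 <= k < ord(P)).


Enumerate multiples of P until we hit Q = (18, 11):
  1P = (15, 14)
  2P = (5, 3)
  3P = (8, 7)
  4P = (16, 4)
  5P = (12, 13)
  6P = (9, 7)
  7P = (18, 11)
Match found at i = 7.

k = 7


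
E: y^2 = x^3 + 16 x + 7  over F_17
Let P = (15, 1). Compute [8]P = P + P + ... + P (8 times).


k = 8 = 1000_2 (binary, LSB first: 0001)
Double-and-add from P = (15, 1):
  bit 0 = 0: acc unchanged = O
  bit 1 = 0: acc unchanged = O
  bit 2 = 0: acc unchanged = O
  bit 3 = 1: acc = O + (13, 7) = (13, 7)

8P = (13, 7)


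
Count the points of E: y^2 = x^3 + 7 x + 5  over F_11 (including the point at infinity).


For each x in F_11, count y with y^2 = x^3 + 7 x + 5 mod 11:
  x = 0: RHS = 5, y in [4, 7]  -> 2 point(s)
  x = 2: RHS = 5, y in [4, 7]  -> 2 point(s)
  x = 3: RHS = 9, y in [3, 8]  -> 2 point(s)
  x = 4: RHS = 9, y in [3, 8]  -> 2 point(s)
  x = 5: RHS = 0, y in [0]  -> 1 point(s)
  x = 7: RHS = 1, y in [1, 10]  -> 2 point(s)
  x = 8: RHS = 1, y in [1, 10]  -> 2 point(s)
  x = 9: RHS = 5, y in [4, 7]  -> 2 point(s)
Affine points: 15. Add the point at infinity: total = 16.

#E(F_11) = 16


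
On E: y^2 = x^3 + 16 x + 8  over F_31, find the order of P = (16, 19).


Compute successive multiples of P until we hit O:
  1P = (16, 19)
  2P = (19, 17)
  3P = (24, 7)
  4P = (1, 5)
  5P = (23, 22)
  6P = (8, 11)
  7P = (8, 20)
  8P = (23, 9)
  ... (continuing to 13P)
  13P = O

ord(P) = 13


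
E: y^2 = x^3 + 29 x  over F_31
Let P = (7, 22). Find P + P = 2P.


Doubling: s = (3 x1^2 + a) / (2 y1)
s = (3*7^2 + 29) / (2*22) mod 31 = 4
x3 = s^2 - 2 x1 mod 31 = 4^2 - 2*7 = 2
y3 = s (x1 - x3) - y1 mod 31 = 4 * (7 - 2) - 22 = 29

2P = (2, 29)


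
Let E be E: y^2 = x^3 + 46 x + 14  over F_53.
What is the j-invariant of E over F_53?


Delta = -16(4 a^3 + 27 b^2) mod 53 = 32
-1728 * (4 a)^3 = -1728 * (4*46)^3 mod 53 = 2
j = 2 * 32^(-1) mod 53 = 10

j = 10 (mod 53)


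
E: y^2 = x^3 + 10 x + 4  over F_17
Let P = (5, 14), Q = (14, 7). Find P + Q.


P != Q, so use the chord formula.
s = (y2 - y1) / (x2 - x1) = (10) / (9) mod 17 = 3
x3 = s^2 - x1 - x2 mod 17 = 3^2 - 5 - 14 = 7
y3 = s (x1 - x3) - y1 mod 17 = 3 * (5 - 7) - 14 = 14

P + Q = (7, 14)


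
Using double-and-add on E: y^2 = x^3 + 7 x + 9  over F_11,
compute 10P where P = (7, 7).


k = 10 = 1010_2 (binary, LSB first: 0101)
Double-and-add from P = (7, 7):
  bit 0 = 0: acc unchanged = O
  bit 1 = 1: acc = O + (8, 4) = (8, 4)
  bit 2 = 0: acc unchanged = (8, 4)
  bit 3 = 1: acc = (8, 4) + (9, 8) = (10, 10)

10P = (10, 10)


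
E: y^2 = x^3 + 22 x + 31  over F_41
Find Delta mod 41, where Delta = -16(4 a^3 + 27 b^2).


4 a^3 + 27 b^2 = 4*22^3 + 27*31^2 = 42592 + 25947 = 68539
Delta = -16 * (68539) = -1096624
Delta mod 41 = 3

Delta = 3 (mod 41)


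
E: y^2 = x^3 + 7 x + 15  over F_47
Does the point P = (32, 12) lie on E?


Check whether y^2 = x^3 + 7 x + 15 (mod 47) for (x, y) = (32, 12).
LHS: y^2 = 12^2 mod 47 = 3
RHS: x^3 + 7 x + 15 = 32^3 + 7*32 + 15 mod 47 = 13
LHS != RHS

No, not on the curve


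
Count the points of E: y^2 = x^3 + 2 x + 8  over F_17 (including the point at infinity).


For each x in F_17, count y with y^2 = x^3 + 2 x + 8 mod 17:
  x = 0: RHS = 8, y in [5, 12]  -> 2 point(s)
  x = 6: RHS = 15, y in [7, 10]  -> 2 point(s)
  x = 7: RHS = 8, y in [5, 12]  -> 2 point(s)
  x = 8: RHS = 9, y in [3, 14]  -> 2 point(s)
  x = 10: RHS = 8, y in [5, 12]  -> 2 point(s)
  x = 11: RHS = 1, y in [1, 16]  -> 2 point(s)
  x = 12: RHS = 9, y in [3, 14]  -> 2 point(s)
  x = 13: RHS = 4, y in [2, 15]  -> 2 point(s)
  x = 14: RHS = 9, y in [3, 14]  -> 2 point(s)
  x = 15: RHS = 13, y in [8, 9]  -> 2 point(s)
Affine points: 20. Add the point at infinity: total = 21.

#E(F_17) = 21


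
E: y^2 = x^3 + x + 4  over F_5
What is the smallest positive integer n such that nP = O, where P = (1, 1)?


Compute successive multiples of P until we hit O:
  1P = (1, 1)
  2P = (2, 2)
  3P = (3, 2)
  4P = (0, 2)
  5P = (0, 3)
  6P = (3, 3)
  7P = (2, 3)
  8P = (1, 4)
  ... (continuing to 9P)
  9P = O

ord(P) = 9


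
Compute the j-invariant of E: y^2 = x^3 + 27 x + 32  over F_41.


Delta = -16(4 a^3 + 27 b^2) mod 41 = 35
-1728 * (4 a)^3 = -1728 * (4*27)^3 mod 41 = 37
j = 37 * 35^(-1) mod 41 = 28

j = 28 (mod 41)


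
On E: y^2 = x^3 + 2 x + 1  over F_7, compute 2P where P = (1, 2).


Doubling: s = (3 x1^2 + a) / (2 y1)
s = (3*1^2 + 2) / (2*2) mod 7 = 3
x3 = s^2 - 2 x1 mod 7 = 3^2 - 2*1 = 0
y3 = s (x1 - x3) - y1 mod 7 = 3 * (1 - 0) - 2 = 1

2P = (0, 1)


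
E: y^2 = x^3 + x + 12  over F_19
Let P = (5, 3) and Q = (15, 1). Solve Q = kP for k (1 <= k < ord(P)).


Enumerate multiples of P until we hit Q = (15, 1):
  1P = (5, 3)
  2P = (9, 16)
  3P = (12, 17)
  4P = (6, 14)
  5P = (15, 1)
Match found at i = 5.

k = 5


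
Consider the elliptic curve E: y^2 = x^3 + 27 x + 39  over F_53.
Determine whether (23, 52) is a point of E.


Check whether y^2 = x^3 + 27 x + 39 (mod 53) for (x, y) = (23, 52).
LHS: y^2 = 52^2 mod 53 = 1
RHS: x^3 + 27 x + 39 = 23^3 + 27*23 + 39 mod 53 = 1
LHS = RHS

Yes, on the curve


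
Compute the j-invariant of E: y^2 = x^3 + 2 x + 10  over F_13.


Delta = -16(4 a^3 + 27 b^2) mod 13 = 7
-1728 * (4 a)^3 = -1728 * (4*2)^3 mod 13 = 5
j = 5 * 7^(-1) mod 13 = 10

j = 10 (mod 13)


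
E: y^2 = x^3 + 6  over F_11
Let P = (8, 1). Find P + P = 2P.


Doubling: s = (3 x1^2 + a) / (2 y1)
s = (3*8^2 + 0) / (2*1) mod 11 = 8
x3 = s^2 - 2 x1 mod 11 = 8^2 - 2*8 = 4
y3 = s (x1 - x3) - y1 mod 11 = 8 * (8 - 4) - 1 = 9

2P = (4, 9)


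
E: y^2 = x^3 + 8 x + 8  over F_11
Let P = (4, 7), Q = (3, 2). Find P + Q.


P != Q, so use the chord formula.
s = (y2 - y1) / (x2 - x1) = (6) / (10) mod 11 = 5
x3 = s^2 - x1 - x2 mod 11 = 5^2 - 4 - 3 = 7
y3 = s (x1 - x3) - y1 mod 11 = 5 * (4 - 7) - 7 = 0

P + Q = (7, 0)


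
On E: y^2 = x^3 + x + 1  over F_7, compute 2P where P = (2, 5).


k = 2 = 10_2 (binary, LSB first: 01)
Double-and-add from P = (2, 5):
  bit 0 = 0: acc unchanged = O
  bit 1 = 1: acc = O + (0, 6) = (0, 6)

2P = (0, 6)


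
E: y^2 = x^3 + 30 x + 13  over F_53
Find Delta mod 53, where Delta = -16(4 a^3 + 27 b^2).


4 a^3 + 27 b^2 = 4*30^3 + 27*13^2 = 108000 + 4563 = 112563
Delta = -16 * (112563) = -1801008
Delta mod 53 = 38

Delta = 38 (mod 53)


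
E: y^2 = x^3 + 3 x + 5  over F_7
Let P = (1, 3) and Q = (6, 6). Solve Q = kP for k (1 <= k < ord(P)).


Enumerate multiples of P until we hit Q = (6, 6):
  1P = (1, 3)
  2P = (6, 6)
Match found at i = 2.

k = 2


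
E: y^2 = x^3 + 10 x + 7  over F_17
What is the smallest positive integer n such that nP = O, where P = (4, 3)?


Compute successive multiples of P until we hit O:
  1P = (4, 3)
  2P = (8, 15)
  3P = (14, 1)
  4P = (14, 16)
  5P = (8, 2)
  6P = (4, 14)
  7P = O

ord(P) = 7


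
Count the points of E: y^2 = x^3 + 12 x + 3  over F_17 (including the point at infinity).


For each x in F_17, count y with y^2 = x^3 + 12 x + 3 mod 17:
  x = 1: RHS = 16, y in [4, 13]  -> 2 point(s)
  x = 2: RHS = 1, y in [1, 16]  -> 2 point(s)
  x = 3: RHS = 15, y in [7, 10]  -> 2 point(s)
  x = 4: RHS = 13, y in [8, 9]  -> 2 point(s)
  x = 5: RHS = 1, y in [1, 16]  -> 2 point(s)
  x = 6: RHS = 2, y in [6, 11]  -> 2 point(s)
  x = 8: RHS = 16, y in [4, 13]  -> 2 point(s)
  x = 10: RHS = 1, y in [1, 16]  -> 2 point(s)
  x = 11: RHS = 4, y in [2, 15]  -> 2 point(s)
  x = 14: RHS = 8, y in [5, 12]  -> 2 point(s)
Affine points: 20. Add the point at infinity: total = 21.

#E(F_17) = 21


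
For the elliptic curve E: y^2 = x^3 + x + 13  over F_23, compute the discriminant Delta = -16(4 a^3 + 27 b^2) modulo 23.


4 a^3 + 27 b^2 = 4*1^3 + 27*13^2 = 4 + 4563 = 4567
Delta = -16 * (4567) = -73072
Delta mod 23 = 22

Delta = 22 (mod 23)


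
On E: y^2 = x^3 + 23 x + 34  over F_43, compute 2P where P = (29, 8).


Doubling: s = (3 x1^2 + a) / (2 y1)
s = (3*29^2 + 23) / (2*8) mod 43 = 14
x3 = s^2 - 2 x1 mod 43 = 14^2 - 2*29 = 9
y3 = s (x1 - x3) - y1 mod 43 = 14 * (29 - 9) - 8 = 14

2P = (9, 14)


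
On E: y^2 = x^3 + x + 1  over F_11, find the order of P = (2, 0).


Compute successive multiples of P until we hit O:
  1P = (2, 0)
  2P = O

ord(P) = 2


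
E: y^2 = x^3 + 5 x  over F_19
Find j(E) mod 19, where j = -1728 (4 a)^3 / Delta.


Delta = -16(4 a^3 + 27 b^2) mod 19 = 18
-1728 * (4 a)^3 = -1728 * (4*5)^3 mod 19 = 1
j = 1 * 18^(-1) mod 19 = 18

j = 18 (mod 19)


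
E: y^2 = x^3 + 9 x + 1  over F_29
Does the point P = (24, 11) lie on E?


Check whether y^2 = x^3 + 9 x + 1 (mod 29) for (x, y) = (24, 11).
LHS: y^2 = 11^2 mod 29 = 5
RHS: x^3 + 9 x + 1 = 24^3 + 9*24 + 1 mod 29 = 5
LHS = RHS

Yes, on the curve


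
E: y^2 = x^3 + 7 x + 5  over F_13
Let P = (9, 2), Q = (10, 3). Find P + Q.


P != Q, so use the chord formula.
s = (y2 - y1) / (x2 - x1) = (1) / (1) mod 13 = 1
x3 = s^2 - x1 - x2 mod 13 = 1^2 - 9 - 10 = 8
y3 = s (x1 - x3) - y1 mod 13 = 1 * (9 - 8) - 2 = 12

P + Q = (8, 12)


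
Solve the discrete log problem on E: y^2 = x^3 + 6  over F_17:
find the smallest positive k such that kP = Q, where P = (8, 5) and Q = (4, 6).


Enumerate multiples of P until we hit Q = (4, 6):
  1P = (8, 5)
  2P = (14, 9)
  3P = (3, 4)
  4P = (4, 6)
Match found at i = 4.

k = 4


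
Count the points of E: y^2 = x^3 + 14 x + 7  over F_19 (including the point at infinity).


For each x in F_19, count y with y^2 = x^3 + 14 x + 7 mod 19:
  x = 0: RHS = 7, y in [8, 11]  -> 2 point(s)
  x = 2: RHS = 5, y in [9, 10]  -> 2 point(s)
  x = 3: RHS = 0, y in [0]  -> 1 point(s)
  x = 7: RHS = 11, y in [7, 12]  -> 2 point(s)
  x = 8: RHS = 4, y in [2, 17]  -> 2 point(s)
  x = 9: RHS = 7, y in [8, 11]  -> 2 point(s)
  x = 10: RHS = 7, y in [8, 11]  -> 2 point(s)
  x = 13: RHS = 11, y in [7, 12]  -> 2 point(s)
  x = 15: RHS = 1, y in [1, 18]  -> 2 point(s)
  x = 17: RHS = 9, y in [3, 16]  -> 2 point(s)
  x = 18: RHS = 11, y in [7, 12]  -> 2 point(s)
Affine points: 21. Add the point at infinity: total = 22.

#E(F_19) = 22
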